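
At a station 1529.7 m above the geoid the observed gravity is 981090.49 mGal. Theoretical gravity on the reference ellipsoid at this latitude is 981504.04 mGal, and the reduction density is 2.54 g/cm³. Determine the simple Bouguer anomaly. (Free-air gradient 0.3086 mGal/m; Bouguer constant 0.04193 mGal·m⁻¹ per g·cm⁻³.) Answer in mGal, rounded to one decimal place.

Free-air correction = 0.3086 × 1529.7 = 472.07 mGal
Free-air anomaly = 981090.49 − 981504.04 + (472.07) = 58.52 mGal
Bouguer slab correction = 0.04193 × 2.54 × 1529.7 = 162.92 mGal
Simple Bouguer anomaly = 58.52 − (162.92) = -104.40 mGal

-104.4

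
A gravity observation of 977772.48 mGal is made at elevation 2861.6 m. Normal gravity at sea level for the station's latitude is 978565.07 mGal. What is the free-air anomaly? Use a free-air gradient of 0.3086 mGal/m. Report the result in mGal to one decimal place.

Free-air correction = 0.3086 × 2861.6 = 883.09 mGal
Free-air anomaly = 977772.48 − 978565.07 + (883.09) = 90.50 mGal

90.5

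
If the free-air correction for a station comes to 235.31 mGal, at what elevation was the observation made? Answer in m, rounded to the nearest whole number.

763

h = 235.31 / 0.3086 = 762.51 m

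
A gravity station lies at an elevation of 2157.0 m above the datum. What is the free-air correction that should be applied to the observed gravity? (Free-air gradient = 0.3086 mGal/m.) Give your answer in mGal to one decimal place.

Free-air correction = 0.3086 × 2157.0 = 665.7 mGal

665.7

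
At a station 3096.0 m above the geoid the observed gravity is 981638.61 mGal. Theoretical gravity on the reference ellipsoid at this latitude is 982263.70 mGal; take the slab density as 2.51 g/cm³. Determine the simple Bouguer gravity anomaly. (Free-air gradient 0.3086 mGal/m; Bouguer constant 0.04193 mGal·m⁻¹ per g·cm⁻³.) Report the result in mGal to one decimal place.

4.5

Free-air correction = 0.3086 × 3096.0 = 955.43 mGal
Free-air anomaly = 981638.61 − 982263.70 + (955.43) = 330.34 mGal
Bouguer slab correction = 0.04193 × 2.51 × 3096.0 = 325.84 mGal
Simple Bouguer anomaly = 330.34 − (325.84) = 4.50 mGal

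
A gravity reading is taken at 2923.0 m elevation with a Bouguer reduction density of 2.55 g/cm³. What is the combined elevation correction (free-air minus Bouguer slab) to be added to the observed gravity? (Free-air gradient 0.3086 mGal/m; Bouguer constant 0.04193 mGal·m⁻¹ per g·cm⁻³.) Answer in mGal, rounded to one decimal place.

589.5

Combined gradient = 0.3086 − 0.04193 × 2.55 = 0.2016785 mGal/m
Combined elevation correction = 0.2016785 × 2923.0 = 589.5 mGal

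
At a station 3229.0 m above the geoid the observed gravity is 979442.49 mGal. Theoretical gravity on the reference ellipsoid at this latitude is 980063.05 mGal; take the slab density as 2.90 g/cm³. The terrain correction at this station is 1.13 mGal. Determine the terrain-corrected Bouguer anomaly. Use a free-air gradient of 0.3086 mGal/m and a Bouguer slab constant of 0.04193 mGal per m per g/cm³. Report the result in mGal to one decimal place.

-15.6

Free-air correction = 0.3086 × 3229.0 = 996.47 mGal
Free-air anomaly = 979442.49 − 980063.05 + (996.47) = 375.91 mGal
Bouguer slab correction = 0.04193 × 2.90 × 3229.0 = 392.64 mGal
Simple Bouguer anomaly = 375.91 − (392.64) = -16.73 mGal
Complete Bouguer anomaly = -16.73 + 1.13 = -15.60 mGal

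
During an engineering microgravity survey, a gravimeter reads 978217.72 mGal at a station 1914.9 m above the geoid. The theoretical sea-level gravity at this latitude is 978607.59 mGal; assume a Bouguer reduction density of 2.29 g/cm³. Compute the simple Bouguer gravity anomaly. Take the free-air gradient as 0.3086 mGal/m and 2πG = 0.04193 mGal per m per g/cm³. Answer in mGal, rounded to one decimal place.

17.2

Free-air correction = 0.3086 × 1914.9 = 590.94 mGal
Free-air anomaly = 978217.72 − 978607.59 + (590.94) = 201.07 mGal
Bouguer slab correction = 0.04193 × 2.29 × 1914.9 = 183.87 mGal
Simple Bouguer anomaly = 201.07 − (183.87) = 17.20 mGal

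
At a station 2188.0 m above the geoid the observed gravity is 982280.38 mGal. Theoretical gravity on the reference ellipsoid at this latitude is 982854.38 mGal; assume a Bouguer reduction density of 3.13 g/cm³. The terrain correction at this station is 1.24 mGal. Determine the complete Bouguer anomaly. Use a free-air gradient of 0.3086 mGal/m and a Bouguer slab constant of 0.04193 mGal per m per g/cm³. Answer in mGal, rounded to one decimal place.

-184.7

Free-air correction = 0.3086 × 2188.0 = 675.22 mGal
Free-air anomaly = 982280.38 − 982854.38 + (675.22) = 101.22 mGal
Bouguer slab correction = 0.04193 × 3.13 × 2188.0 = 287.16 mGal
Simple Bouguer anomaly = 101.22 − (287.16) = -185.94 mGal
Complete Bouguer anomaly = -185.94 + 1.24 = -184.70 mGal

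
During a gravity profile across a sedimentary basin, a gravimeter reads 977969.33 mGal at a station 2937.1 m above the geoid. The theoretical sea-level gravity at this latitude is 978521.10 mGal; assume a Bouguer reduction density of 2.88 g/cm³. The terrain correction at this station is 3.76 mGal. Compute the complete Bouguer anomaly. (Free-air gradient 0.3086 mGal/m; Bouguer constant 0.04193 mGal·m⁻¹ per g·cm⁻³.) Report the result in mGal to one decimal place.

3.7

Free-air correction = 0.3086 × 2937.1 = 906.39 mGal
Free-air anomaly = 977969.33 − 978521.10 + (906.39) = 354.62 mGal
Bouguer slab correction = 0.04193 × 2.88 × 2937.1 = 354.68 mGal
Simple Bouguer anomaly = 354.62 − (354.68) = -0.06 mGal
Complete Bouguer anomaly = -0.06 + 3.76 = 3.70 mGal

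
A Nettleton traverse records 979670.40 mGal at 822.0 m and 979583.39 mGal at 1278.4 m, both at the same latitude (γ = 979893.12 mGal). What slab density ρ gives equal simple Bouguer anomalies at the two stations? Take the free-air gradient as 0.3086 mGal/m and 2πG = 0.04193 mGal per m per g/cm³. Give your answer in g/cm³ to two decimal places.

2.81

Δg_obs = 979583.39 − 979670.40 = -87.01 mGal over Δh = 1278.4 − 822.0 = 456.4 m
Equal Bouguer anomalies ⇒ Δg_obs + (0.3086 − 0.04193ρ)·Δh = 0
0.3086 − 0.04193ρ = −Δg_obs/Δh = 0.19064
ρ = (0.3086 − 0.19064) / 0.04193 = 2.81 g/cm³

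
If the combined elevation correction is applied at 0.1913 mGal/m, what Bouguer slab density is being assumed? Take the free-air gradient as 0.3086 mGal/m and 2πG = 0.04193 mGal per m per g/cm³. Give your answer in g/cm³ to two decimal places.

2.80

0.1913 = 0.3086 − 0.04193 × ρ
ρ = (0.3086 − 0.1913) / 0.04193 = 2.80 g/cm³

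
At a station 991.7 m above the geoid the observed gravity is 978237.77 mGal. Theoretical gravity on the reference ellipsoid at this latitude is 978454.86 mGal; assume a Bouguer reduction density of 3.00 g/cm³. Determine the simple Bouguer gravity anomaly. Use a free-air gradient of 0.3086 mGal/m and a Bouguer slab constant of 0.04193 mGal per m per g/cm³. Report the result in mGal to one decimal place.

-35.8

Free-air correction = 0.3086 × 991.7 = 306.04 mGal
Free-air anomaly = 978237.77 − 978454.86 + (306.04) = 88.95 mGal
Bouguer slab correction = 0.04193 × 3.00 × 991.7 = 124.75 mGal
Simple Bouguer anomaly = 88.95 − (124.75) = -35.80 mGal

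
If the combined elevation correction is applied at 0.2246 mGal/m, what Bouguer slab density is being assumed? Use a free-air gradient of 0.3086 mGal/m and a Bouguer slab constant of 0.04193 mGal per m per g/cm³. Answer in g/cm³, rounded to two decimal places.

2.00

0.2246 = 0.3086 − 0.04193 × ρ
ρ = (0.3086 − 0.2246) / 0.04193 = 2.00 g/cm³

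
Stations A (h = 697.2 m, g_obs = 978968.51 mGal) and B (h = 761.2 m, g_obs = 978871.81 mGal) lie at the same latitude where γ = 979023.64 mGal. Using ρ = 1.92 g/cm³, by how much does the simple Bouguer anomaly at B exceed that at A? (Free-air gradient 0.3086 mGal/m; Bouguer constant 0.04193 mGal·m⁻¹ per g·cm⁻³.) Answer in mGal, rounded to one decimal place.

Δg_SB(A) = 978968.51 − 979023.64 + 0.3086×697.2 − 0.04193×1.92×697.2 = 103.90 mGal
Δg_SB(B) = 978871.81 − 979023.64 + 0.3086×761.2 − 0.04193×1.92×761.2 = 21.80 mGal
Difference = 21.80 − (103.90) = -82.10 mGal

-82.1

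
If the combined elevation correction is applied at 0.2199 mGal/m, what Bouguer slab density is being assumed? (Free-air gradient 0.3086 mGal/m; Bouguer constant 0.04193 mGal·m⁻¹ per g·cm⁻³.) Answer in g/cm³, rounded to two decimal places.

2.12

0.2199 = 0.3086 − 0.04193 × ρ
ρ = (0.3086 − 0.2199) / 0.04193 = 2.12 g/cm³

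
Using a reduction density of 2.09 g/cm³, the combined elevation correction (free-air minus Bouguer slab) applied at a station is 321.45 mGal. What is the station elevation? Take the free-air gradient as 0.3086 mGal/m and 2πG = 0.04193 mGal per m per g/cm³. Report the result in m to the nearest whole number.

1455

Combined gradient = 0.3086 − 0.04193 × 2.09 = 0.2209663 mGal/m
h = 321.45 / 0.2209663 = 1454.75 m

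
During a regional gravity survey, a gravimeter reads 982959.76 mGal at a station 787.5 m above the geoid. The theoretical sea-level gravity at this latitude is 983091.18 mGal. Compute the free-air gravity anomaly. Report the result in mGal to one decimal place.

111.6

Free-air correction = 0.3086 × 787.5 = 243.02 mGal
Free-air anomaly = 982959.76 − 983091.18 + (243.02) = 111.60 mGal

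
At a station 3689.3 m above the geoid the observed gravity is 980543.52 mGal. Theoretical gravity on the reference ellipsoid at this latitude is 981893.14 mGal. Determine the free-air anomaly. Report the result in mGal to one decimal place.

Free-air correction = 0.3086 × 3689.3 = 1138.52 mGal
Free-air anomaly = 980543.52 − 981893.14 + (1138.52) = -211.10 mGal

-211.1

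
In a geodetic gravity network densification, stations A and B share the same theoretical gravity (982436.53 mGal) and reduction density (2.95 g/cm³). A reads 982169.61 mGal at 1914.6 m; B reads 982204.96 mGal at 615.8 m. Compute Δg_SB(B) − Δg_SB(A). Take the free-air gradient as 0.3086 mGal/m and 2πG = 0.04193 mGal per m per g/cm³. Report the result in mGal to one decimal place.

Δg_SB(A) = 982169.61 − 982436.53 + 0.3086×1914.6 − 0.04193×2.95×1914.6 = 87.10 mGal
Δg_SB(B) = 982204.96 − 982436.53 + 0.3086×615.8 − 0.04193×2.95×615.8 = -117.70 mGal
Difference = -117.70 − (87.10) = -204.80 mGal

-204.8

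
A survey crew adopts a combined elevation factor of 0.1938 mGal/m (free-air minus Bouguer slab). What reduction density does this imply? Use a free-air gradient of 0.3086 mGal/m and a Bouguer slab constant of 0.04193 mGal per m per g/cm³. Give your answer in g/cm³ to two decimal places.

0.1938 = 0.3086 − 0.04193 × ρ
ρ = (0.3086 − 0.1938) / 0.04193 = 2.74 g/cm³

2.74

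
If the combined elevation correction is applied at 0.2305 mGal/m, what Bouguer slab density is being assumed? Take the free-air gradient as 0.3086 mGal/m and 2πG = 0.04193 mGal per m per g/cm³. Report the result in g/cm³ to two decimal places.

1.86

0.2305 = 0.3086 − 0.04193 × ρ
ρ = (0.3086 − 0.2305) / 0.04193 = 1.86 g/cm³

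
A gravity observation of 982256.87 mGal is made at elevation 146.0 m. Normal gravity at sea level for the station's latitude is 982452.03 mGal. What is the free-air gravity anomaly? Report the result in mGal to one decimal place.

Free-air correction = 0.3086 × 146.0 = 45.06 mGal
Free-air anomaly = 982256.87 − 982452.03 + (45.06) = -150.10 mGal

-150.1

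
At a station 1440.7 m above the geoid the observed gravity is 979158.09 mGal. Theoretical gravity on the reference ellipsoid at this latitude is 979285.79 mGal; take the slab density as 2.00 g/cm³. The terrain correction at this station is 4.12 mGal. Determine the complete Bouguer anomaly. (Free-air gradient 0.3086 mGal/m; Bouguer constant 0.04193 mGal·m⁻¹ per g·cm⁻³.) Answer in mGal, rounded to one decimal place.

Free-air correction = 0.3086 × 1440.7 = 444.60 mGal
Free-air anomaly = 979158.09 − 979285.79 + (444.60) = 316.90 mGal
Bouguer slab correction = 0.04193 × 2.00 × 1440.7 = 120.82 mGal
Simple Bouguer anomaly = 316.90 − (120.82) = 196.08 mGal
Complete Bouguer anomaly = 196.08 + 4.12 = 200.20 mGal

200.2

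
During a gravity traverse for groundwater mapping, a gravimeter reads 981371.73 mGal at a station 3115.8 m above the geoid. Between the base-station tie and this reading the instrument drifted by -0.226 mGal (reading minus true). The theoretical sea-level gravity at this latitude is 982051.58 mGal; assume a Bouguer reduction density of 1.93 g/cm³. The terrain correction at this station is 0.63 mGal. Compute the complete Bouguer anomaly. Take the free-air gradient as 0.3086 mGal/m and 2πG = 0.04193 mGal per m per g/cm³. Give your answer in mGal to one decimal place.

Drift-corrected reading = 981371.73 − (-0.226) = 981371.956 mGal
Free-air correction = 0.3086 × 3115.8 = 961.54 mGal
Free-air anomaly = 981371.956 − 982051.58 + (961.54) = 281.916 mGal
Bouguer slab correction = 0.04193 × 1.93 × 3115.8 = 252.15 mGal
Simple Bouguer anomaly = 281.916 − (252.15) = 29.766 mGal
Complete Bouguer anomaly = 29.766 + 0.63 = 30.396 mGal

30.4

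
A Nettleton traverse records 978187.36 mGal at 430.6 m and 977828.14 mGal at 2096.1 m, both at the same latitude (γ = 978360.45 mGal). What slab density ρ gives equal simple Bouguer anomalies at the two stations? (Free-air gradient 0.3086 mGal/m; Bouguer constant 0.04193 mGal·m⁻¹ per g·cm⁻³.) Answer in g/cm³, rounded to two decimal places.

Δg_obs = 977828.14 − 978187.36 = -359.22 mGal over Δh = 2096.1 − 430.6 = 1665.5 m
Equal Bouguer anomalies ⇒ Δg_obs + (0.3086 − 0.04193ρ)·Δh = 0
0.3086 − 0.04193ρ = −Δg_obs/Δh = 0.21568
ρ = (0.3086 − 0.21568) / 0.04193 = 2.22 g/cm³

2.22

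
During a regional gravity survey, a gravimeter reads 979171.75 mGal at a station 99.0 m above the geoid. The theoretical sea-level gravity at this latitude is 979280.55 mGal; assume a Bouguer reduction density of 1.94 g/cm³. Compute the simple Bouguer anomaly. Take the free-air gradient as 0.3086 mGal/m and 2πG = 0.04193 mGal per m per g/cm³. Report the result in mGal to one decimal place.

-86.3

Free-air correction = 0.3086 × 99.0 = 30.55 mGal
Free-air anomaly = 979171.75 − 979280.55 + (30.55) = -78.25 mGal
Bouguer slab correction = 0.04193 × 1.94 × 99.0 = 8.05 mGal
Simple Bouguer anomaly = -78.25 − (8.05) = -86.30 mGal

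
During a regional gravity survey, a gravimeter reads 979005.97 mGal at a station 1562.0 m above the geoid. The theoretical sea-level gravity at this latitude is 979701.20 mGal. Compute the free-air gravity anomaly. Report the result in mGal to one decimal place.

Free-air correction = 0.3086 × 1562.0 = 482.03 mGal
Free-air anomaly = 979005.97 − 979701.20 + (482.03) = -213.20 mGal

-213.2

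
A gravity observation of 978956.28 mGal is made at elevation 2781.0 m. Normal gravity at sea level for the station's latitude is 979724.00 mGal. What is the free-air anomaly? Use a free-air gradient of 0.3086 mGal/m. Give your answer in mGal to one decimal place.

Free-air correction = 0.3086 × 2781.0 = 858.22 mGal
Free-air anomaly = 978956.28 − 979724.00 + (858.22) = 90.50 mGal

90.5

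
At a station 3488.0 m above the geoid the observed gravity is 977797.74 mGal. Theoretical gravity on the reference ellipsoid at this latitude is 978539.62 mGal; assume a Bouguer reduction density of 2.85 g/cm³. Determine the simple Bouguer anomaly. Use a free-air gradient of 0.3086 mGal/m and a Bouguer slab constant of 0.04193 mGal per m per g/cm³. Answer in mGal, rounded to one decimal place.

-82.3

Free-air correction = 0.3086 × 3488.0 = 1076.40 mGal
Free-air anomaly = 977797.74 − 978539.62 + (1076.40) = 334.52 mGal
Bouguer slab correction = 0.04193 × 2.85 × 3488.0 = 416.82 mGal
Simple Bouguer anomaly = 334.52 − (416.82) = -82.30 mGal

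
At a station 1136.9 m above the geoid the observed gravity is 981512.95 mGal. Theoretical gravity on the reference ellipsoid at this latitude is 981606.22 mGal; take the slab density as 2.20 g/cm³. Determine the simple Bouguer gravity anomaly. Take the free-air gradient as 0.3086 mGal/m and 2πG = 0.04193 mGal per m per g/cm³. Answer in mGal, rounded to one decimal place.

Free-air correction = 0.3086 × 1136.9 = 350.85 mGal
Free-air anomaly = 981512.95 − 981606.22 + (350.85) = 257.58 mGal
Bouguer slab correction = 0.04193 × 2.20 × 1136.9 = 104.87 mGal
Simple Bouguer anomaly = 257.58 − (104.87) = 152.71 mGal

152.7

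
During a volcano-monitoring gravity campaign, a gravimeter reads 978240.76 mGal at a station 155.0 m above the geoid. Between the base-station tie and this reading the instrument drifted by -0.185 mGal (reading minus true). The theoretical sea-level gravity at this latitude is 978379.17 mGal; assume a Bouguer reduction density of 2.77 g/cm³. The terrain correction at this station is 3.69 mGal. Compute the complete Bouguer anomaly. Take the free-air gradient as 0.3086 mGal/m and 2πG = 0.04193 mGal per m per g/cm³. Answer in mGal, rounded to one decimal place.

Drift-corrected reading = 978240.76 − (-0.185) = 978240.945 mGal
Free-air correction = 0.3086 × 155.0 = 47.83 mGal
Free-air anomaly = 978240.945 − 978379.17 + (47.83) = -90.395 mGal
Bouguer slab correction = 0.04193 × 2.77 × 155.0 = 18.00 mGal
Simple Bouguer anomaly = -90.395 − (18.00) = -108.395 mGal
Complete Bouguer anomaly = -108.395 + 3.69 = -104.705 mGal

-104.7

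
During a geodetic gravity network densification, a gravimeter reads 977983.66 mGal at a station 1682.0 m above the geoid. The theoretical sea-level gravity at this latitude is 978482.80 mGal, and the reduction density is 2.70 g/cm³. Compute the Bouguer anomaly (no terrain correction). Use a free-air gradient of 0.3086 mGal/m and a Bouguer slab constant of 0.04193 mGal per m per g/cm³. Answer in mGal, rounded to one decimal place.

Free-air correction = 0.3086 × 1682.0 = 519.07 mGal
Free-air anomaly = 977983.66 − 978482.80 + (519.07) = 19.93 mGal
Bouguer slab correction = 0.04193 × 2.70 × 1682.0 = 190.42 mGal
Simple Bouguer anomaly = 19.93 − (190.42) = -170.49 mGal

-170.5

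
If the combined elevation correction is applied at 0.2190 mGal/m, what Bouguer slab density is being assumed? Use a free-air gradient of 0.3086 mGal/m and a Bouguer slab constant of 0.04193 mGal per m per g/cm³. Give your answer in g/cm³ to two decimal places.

2.14

0.2190 = 0.3086 − 0.04193 × ρ
ρ = (0.3086 − 0.2190) / 0.04193 = 2.14 g/cm³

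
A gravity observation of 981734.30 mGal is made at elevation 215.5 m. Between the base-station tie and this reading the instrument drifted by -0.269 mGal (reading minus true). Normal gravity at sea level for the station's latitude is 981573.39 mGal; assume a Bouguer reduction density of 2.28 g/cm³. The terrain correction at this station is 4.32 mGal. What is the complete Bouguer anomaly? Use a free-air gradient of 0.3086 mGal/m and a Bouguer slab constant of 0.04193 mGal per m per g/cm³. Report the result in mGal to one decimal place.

Drift-corrected reading = 981734.30 − (-0.269) = 981734.569 mGal
Free-air correction = 0.3086 × 215.5 = 66.50 mGal
Free-air anomaly = 981734.569 − 981573.39 + (66.50) = 227.679 mGal
Bouguer slab correction = 0.04193 × 2.28 × 215.5 = 20.60 mGal
Simple Bouguer anomaly = 227.679 − (20.60) = 207.079 mGal
Complete Bouguer anomaly = 207.079 + 4.32 = 211.399 mGal

211.4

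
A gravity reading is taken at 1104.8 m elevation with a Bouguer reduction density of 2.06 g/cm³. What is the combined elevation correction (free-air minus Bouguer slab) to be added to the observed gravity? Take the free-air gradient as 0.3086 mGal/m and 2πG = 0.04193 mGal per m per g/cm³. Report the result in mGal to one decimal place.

Combined gradient = 0.3086 − 0.04193 × 2.06 = 0.2222242 mGal/m
Combined elevation correction = 0.2222242 × 1104.8 = 245.5 mGal

245.5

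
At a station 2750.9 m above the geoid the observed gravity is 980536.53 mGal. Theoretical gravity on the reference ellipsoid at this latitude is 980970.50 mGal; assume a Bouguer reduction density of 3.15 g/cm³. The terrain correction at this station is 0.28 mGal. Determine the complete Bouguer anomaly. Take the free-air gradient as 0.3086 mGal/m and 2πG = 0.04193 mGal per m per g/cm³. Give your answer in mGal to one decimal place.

51.9

Free-air correction = 0.3086 × 2750.9 = 848.93 mGal
Free-air anomaly = 980536.53 − 980970.50 + (848.93) = 414.96 mGal
Bouguer slab correction = 0.04193 × 3.15 × 2750.9 = 363.34 mGal
Simple Bouguer anomaly = 414.96 − (363.34) = 51.62 mGal
Complete Bouguer anomaly = 51.62 + 0.28 = 51.90 mGal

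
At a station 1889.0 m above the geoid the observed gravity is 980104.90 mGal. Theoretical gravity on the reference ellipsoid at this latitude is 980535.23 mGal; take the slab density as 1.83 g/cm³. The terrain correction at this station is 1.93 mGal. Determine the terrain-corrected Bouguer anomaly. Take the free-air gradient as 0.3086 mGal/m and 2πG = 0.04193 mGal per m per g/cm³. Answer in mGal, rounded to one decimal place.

Free-air correction = 0.3086 × 1889.0 = 582.95 mGal
Free-air anomaly = 980104.90 − 980535.23 + (582.95) = 152.62 mGal
Bouguer slab correction = 0.04193 × 1.83 × 1889.0 = 144.95 mGal
Simple Bouguer anomaly = 152.62 − (144.95) = 7.67 mGal
Complete Bouguer anomaly = 7.67 + 1.93 = 9.60 mGal

9.6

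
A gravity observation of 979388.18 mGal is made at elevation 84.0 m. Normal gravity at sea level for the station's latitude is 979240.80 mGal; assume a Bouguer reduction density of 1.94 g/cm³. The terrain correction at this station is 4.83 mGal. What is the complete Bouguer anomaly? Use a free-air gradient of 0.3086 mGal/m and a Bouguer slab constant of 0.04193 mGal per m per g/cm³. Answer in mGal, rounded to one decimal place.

171.3

Free-air correction = 0.3086 × 84.0 = 25.92 mGal
Free-air anomaly = 979388.18 − 979240.80 + (25.92) = 173.30 mGal
Bouguer slab correction = 0.04193 × 1.94 × 84.0 = 6.83 mGal
Simple Bouguer anomaly = 173.30 − (6.83) = 166.47 mGal
Complete Bouguer anomaly = 166.47 + 4.83 = 171.30 mGal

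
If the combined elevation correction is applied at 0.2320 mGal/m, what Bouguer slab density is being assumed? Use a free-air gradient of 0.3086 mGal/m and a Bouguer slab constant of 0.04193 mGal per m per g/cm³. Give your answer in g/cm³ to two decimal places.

0.2320 = 0.3086 − 0.04193 × ρ
ρ = (0.3086 − 0.2320) / 0.04193 = 1.83 g/cm³

1.83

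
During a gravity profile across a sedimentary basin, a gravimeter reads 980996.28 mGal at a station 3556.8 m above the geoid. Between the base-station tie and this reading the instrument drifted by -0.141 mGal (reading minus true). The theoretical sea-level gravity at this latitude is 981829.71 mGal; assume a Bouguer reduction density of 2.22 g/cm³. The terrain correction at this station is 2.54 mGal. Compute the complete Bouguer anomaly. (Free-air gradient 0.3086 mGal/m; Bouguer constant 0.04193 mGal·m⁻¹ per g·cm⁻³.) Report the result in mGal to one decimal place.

Drift-corrected reading = 980996.28 − (-0.141) = 980996.421 mGal
Free-air correction = 0.3086 × 3556.8 = 1097.63 mGal
Free-air anomaly = 980996.421 − 981829.71 + (1097.63) = 264.341 mGal
Bouguer slab correction = 0.04193 × 2.22 × 3556.8 = 331.08 mGal
Simple Bouguer anomaly = 264.341 − (331.08) = -66.739 mGal
Complete Bouguer anomaly = -66.739 + 2.54 = -64.199 mGal

-64.2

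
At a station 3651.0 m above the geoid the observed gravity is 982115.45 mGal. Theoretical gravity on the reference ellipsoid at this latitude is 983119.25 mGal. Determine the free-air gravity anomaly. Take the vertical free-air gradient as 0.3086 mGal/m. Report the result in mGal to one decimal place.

122.9

Free-air correction = 0.3086 × 3651.0 = 1126.70 mGal
Free-air anomaly = 982115.45 − 983119.25 + (1126.70) = 122.90 mGal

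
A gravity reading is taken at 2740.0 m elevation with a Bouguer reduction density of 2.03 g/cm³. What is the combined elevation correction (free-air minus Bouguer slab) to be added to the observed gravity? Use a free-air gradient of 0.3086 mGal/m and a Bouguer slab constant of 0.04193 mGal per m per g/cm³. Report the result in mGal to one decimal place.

Combined gradient = 0.3086 − 0.04193 × 2.03 = 0.2234821 mGal/m
Combined elevation correction = 0.2234821 × 2740.0 = 612.3 mGal

612.3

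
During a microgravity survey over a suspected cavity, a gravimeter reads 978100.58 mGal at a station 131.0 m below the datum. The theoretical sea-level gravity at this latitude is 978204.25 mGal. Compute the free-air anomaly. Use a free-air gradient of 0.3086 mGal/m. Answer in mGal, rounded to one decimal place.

Free-air correction = 0.3086 × -131.0 = -40.43 mGal
Free-air anomaly = 978100.58 − 978204.25 + (-40.43) = -144.10 mGal

-144.1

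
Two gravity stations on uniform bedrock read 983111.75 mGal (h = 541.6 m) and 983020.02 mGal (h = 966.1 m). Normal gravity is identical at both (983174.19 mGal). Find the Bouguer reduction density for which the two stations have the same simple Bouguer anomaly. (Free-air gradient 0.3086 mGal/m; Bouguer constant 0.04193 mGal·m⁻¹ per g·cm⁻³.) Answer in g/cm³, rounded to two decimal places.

Δg_obs = 983020.02 − 983111.75 = -91.73 mGal over Δh = 966.1 − 541.6 = 424.5 m
Equal Bouguer anomalies ⇒ Δg_obs + (0.3086 − 0.04193ρ)·Δh = 0
0.3086 − 0.04193ρ = −Δg_obs/Δh = 0.21609
ρ = (0.3086 − 0.21609) / 0.04193 = 2.21 g/cm³

2.21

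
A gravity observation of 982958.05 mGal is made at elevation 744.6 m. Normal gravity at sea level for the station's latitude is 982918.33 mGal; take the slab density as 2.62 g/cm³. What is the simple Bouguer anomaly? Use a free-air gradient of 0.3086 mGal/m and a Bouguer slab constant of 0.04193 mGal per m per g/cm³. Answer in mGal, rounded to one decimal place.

187.7

Free-air correction = 0.3086 × 744.6 = 229.78 mGal
Free-air anomaly = 982958.05 − 982918.33 + (229.78) = 269.50 mGal
Bouguer slab correction = 0.04193 × 2.62 × 744.6 = 81.80 mGal
Simple Bouguer anomaly = 269.50 − (81.80) = 187.70 mGal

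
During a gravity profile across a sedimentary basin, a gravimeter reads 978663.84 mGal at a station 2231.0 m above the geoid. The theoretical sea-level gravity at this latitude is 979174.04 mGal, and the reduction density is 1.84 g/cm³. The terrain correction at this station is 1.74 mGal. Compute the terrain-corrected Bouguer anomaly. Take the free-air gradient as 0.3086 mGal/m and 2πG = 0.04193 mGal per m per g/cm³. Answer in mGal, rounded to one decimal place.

7.9

Free-air correction = 0.3086 × 2231.0 = 688.49 mGal
Free-air anomaly = 978663.84 − 979174.04 + (688.49) = 178.29 mGal
Bouguer slab correction = 0.04193 × 1.84 × 2231.0 = 172.12 mGal
Simple Bouguer anomaly = 178.29 − (172.12) = 6.17 mGal
Complete Bouguer anomaly = 6.17 + 1.74 = 7.91 mGal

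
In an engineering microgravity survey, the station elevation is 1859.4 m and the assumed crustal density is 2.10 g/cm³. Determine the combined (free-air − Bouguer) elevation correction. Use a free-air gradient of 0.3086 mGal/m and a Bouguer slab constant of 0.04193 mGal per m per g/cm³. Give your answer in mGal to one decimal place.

Combined gradient = 0.3086 − 0.04193 × 2.10 = 0.2205470 mGal/m
Combined elevation correction = 0.2205470 × 1859.4 = 410.1 mGal

410.1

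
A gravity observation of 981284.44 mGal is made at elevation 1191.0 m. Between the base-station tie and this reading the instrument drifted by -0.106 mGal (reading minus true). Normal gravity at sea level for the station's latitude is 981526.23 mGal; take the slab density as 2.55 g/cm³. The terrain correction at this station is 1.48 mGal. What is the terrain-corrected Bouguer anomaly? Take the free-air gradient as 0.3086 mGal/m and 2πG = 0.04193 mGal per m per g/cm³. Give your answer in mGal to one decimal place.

0.0

Drift-corrected reading = 981284.44 − (-0.106) = 981284.546 mGal
Free-air correction = 0.3086 × 1191.0 = 367.54 mGal
Free-air anomaly = 981284.546 − 981526.23 + (367.54) = 125.856 mGal
Bouguer slab correction = 0.04193 × 2.55 × 1191.0 = 127.34 mGal
Simple Bouguer anomaly = 125.856 − (127.34) = -1.484 mGal
Complete Bouguer anomaly = -1.484 + 1.48 = -0.004 mGal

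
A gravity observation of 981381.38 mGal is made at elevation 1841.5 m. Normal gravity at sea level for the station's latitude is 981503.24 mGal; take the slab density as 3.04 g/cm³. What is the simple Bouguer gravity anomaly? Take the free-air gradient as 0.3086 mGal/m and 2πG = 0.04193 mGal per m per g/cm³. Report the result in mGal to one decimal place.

Free-air correction = 0.3086 × 1841.5 = 568.29 mGal
Free-air anomaly = 981381.38 − 981503.24 + (568.29) = 446.43 mGal
Bouguer slab correction = 0.04193 × 3.04 × 1841.5 = 234.73 mGal
Simple Bouguer anomaly = 446.43 − (234.73) = 211.70 mGal

211.7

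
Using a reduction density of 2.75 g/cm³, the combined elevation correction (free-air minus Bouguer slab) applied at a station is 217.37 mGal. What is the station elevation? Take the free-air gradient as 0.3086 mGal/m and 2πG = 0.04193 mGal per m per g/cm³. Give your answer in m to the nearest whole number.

1125

Combined gradient = 0.3086 − 0.04193 × 2.75 = 0.1932925 mGal/m
h = 217.37 / 0.1932925 = 1124.57 m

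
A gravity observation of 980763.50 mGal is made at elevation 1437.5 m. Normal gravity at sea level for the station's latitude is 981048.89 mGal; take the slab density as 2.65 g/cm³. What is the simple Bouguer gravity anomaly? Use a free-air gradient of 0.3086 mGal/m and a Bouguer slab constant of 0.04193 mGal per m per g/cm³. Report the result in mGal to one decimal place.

-1.5

Free-air correction = 0.3086 × 1437.5 = 443.61 mGal
Free-air anomaly = 980763.50 − 981048.89 + (443.61) = 158.22 mGal
Bouguer slab correction = 0.04193 × 2.65 × 1437.5 = 159.73 mGal
Simple Bouguer anomaly = 158.22 − (159.73) = -1.51 mGal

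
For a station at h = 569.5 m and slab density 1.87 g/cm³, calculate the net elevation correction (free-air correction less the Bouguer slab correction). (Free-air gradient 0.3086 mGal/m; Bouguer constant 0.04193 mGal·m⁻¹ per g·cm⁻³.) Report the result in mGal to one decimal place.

Combined gradient = 0.3086 − 0.04193 × 1.87 = 0.2301909 mGal/m
Combined elevation correction = 0.2301909 × 569.5 = 131.1 mGal

131.1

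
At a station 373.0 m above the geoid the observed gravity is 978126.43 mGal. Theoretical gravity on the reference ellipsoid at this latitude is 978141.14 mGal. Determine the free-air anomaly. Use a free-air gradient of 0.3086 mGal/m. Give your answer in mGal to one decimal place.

Free-air correction = 0.3086 × 373.0 = 115.11 mGal
Free-air anomaly = 978126.43 − 978141.14 + (115.11) = 100.40 mGal

100.4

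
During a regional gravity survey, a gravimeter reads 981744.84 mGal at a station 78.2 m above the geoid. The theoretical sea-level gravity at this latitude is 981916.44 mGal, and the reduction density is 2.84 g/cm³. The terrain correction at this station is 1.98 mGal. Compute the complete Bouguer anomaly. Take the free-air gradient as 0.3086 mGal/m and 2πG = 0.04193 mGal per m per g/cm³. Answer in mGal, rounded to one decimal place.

Free-air correction = 0.3086 × 78.2 = 24.13 mGal
Free-air anomaly = 981744.84 − 981916.44 + (24.13) = -147.47 mGal
Bouguer slab correction = 0.04193 × 2.84 × 78.2 = 9.31 mGal
Simple Bouguer anomaly = -147.47 − (9.31) = -156.78 mGal
Complete Bouguer anomaly = -156.78 + 1.98 = -154.80 mGal

-154.8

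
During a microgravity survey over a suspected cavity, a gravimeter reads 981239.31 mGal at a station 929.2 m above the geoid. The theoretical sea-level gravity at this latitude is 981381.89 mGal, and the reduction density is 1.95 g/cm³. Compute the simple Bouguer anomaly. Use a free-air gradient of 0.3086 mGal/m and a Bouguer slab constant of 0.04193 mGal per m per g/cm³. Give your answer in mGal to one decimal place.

Free-air correction = 0.3086 × 929.2 = 286.75 mGal
Free-air anomaly = 981239.31 − 981381.89 + (286.75) = 144.17 mGal
Bouguer slab correction = 0.04193 × 1.95 × 929.2 = 75.97 mGal
Simple Bouguer anomaly = 144.17 − (75.97) = 68.20 mGal

68.2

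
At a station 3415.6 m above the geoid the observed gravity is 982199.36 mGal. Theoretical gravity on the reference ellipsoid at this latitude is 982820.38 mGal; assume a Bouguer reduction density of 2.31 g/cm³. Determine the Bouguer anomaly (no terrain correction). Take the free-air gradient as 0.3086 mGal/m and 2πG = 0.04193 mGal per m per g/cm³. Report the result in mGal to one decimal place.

102.2

Free-air correction = 0.3086 × 3415.6 = 1054.05 mGal
Free-air anomaly = 982199.36 − 982820.38 + (1054.05) = 433.03 mGal
Bouguer slab correction = 0.04193 × 2.31 × 3415.6 = 330.83 mGal
Simple Bouguer anomaly = 433.03 − (330.83) = 102.20 mGal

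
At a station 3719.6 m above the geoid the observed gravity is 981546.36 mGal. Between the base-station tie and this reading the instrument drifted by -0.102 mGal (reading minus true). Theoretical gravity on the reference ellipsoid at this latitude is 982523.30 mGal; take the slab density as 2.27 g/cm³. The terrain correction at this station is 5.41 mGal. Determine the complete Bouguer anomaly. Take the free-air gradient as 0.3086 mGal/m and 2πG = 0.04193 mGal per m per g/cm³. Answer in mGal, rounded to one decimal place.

-177.6

Drift-corrected reading = 981546.36 − (-0.102) = 981546.462 mGal
Free-air correction = 0.3086 × 3719.6 = 1147.87 mGal
Free-air anomaly = 981546.462 − 982523.30 + (1147.87) = 171.032 mGal
Bouguer slab correction = 0.04193 × 2.27 × 3719.6 = 354.04 mGal
Simple Bouguer anomaly = 171.032 − (354.04) = -183.008 mGal
Complete Bouguer anomaly = -183.008 + 5.41 = -177.598 mGal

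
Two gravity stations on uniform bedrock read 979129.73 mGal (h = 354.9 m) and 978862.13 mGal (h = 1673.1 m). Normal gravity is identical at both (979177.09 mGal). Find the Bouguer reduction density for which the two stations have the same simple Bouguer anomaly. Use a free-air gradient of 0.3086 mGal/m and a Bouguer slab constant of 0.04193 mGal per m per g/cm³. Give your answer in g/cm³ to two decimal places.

Δg_obs = 978862.13 − 979129.73 = -267.60 mGal over Δh = 1673.1 − 354.9 = 1318.2 m
Equal Bouguer anomalies ⇒ Δg_obs + (0.3086 − 0.04193ρ)·Δh = 0
0.3086 − 0.04193ρ = −Δg_obs/Δh = 0.20300
ρ = (0.3086 − 0.20300) / 0.04193 = 2.52 g/cm³

2.52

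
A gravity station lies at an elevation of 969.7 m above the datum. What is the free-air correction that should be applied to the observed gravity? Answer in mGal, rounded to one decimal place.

299.2

Free-air correction = 0.3086 × 969.7 = 299.2 mGal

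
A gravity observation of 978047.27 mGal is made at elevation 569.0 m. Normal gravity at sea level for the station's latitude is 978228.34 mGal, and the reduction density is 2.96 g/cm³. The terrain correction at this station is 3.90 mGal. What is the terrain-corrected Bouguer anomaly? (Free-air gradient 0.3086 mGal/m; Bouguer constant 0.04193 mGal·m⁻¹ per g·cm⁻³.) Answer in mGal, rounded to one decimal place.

-72.2

Free-air correction = 0.3086 × 569.0 = 175.59 mGal
Free-air anomaly = 978047.27 − 978228.34 + (175.59) = -5.48 mGal
Bouguer slab correction = 0.04193 × 2.96 × 569.0 = 70.62 mGal
Simple Bouguer anomaly = -5.48 − (70.62) = -76.10 mGal
Complete Bouguer anomaly = -76.10 + 3.90 = -72.20 mGal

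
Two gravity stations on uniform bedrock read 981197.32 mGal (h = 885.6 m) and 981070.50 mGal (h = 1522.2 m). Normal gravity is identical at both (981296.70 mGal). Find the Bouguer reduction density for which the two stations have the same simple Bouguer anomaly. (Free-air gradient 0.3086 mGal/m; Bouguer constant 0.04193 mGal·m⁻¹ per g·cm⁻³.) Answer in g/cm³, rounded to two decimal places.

2.61

Δg_obs = 981070.50 − 981197.32 = -126.82 mGal over Δh = 1522.2 − 885.6 = 636.6 m
Equal Bouguer anomalies ⇒ Δg_obs + (0.3086 − 0.04193ρ)·Δh = 0
0.3086 − 0.04193ρ = −Δg_obs/Δh = 0.19921
ρ = (0.3086 − 0.19921) / 0.04193 = 2.61 g/cm³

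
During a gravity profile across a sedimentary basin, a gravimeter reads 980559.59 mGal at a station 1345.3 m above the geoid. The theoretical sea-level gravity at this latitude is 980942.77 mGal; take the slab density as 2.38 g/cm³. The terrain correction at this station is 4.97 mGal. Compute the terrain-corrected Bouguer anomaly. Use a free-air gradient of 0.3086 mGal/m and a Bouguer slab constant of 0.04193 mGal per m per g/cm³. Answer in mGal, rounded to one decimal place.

Free-air correction = 0.3086 × 1345.3 = 415.16 mGal
Free-air anomaly = 980559.59 − 980942.77 + (415.16) = 31.98 mGal
Bouguer slab correction = 0.04193 × 2.38 × 1345.3 = 134.25 mGal
Simple Bouguer anomaly = 31.98 − (134.25) = -102.27 mGal
Complete Bouguer anomaly = -102.27 + 4.97 = -97.30 mGal

-97.3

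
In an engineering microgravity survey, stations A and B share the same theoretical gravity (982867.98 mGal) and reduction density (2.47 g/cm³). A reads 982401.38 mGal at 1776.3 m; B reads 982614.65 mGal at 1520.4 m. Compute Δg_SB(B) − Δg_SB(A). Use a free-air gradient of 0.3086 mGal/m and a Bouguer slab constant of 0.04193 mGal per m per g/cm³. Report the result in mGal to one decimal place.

160.8

Δg_SB(A) = 982401.38 − 982867.98 + 0.3086×1776.3 − 0.04193×2.47×1776.3 = -102.40 mGal
Δg_SB(B) = 982614.65 − 982867.98 + 0.3086×1520.4 − 0.04193×2.47×1520.4 = 58.40 mGal
Difference = 58.40 − (-102.40) = 160.80 mGal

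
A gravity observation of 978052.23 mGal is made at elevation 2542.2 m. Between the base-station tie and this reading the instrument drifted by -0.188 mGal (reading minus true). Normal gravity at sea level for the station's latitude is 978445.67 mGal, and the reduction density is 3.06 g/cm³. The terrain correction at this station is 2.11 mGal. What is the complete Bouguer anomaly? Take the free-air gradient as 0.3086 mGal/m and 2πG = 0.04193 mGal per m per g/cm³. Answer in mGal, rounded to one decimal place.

67.2

Drift-corrected reading = 978052.23 − (-0.188) = 978052.418 mGal
Free-air correction = 0.3086 × 2542.2 = 784.52 mGal
Free-air anomaly = 978052.418 − 978445.67 + (784.52) = 391.268 mGal
Bouguer slab correction = 0.04193 × 3.06 × 2542.2 = 326.18 mGal
Simple Bouguer anomaly = 391.268 − (326.18) = 65.088 mGal
Complete Bouguer anomaly = 65.088 + 2.11 = 67.198 mGal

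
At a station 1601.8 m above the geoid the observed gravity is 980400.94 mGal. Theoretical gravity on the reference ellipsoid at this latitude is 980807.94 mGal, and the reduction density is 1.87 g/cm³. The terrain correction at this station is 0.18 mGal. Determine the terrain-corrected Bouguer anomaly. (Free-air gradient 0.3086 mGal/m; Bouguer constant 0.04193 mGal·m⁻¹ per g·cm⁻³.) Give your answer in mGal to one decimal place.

Free-air correction = 0.3086 × 1601.8 = 494.32 mGal
Free-air anomaly = 980400.94 − 980807.94 + (494.32) = 87.32 mGal
Bouguer slab correction = 0.04193 × 1.87 × 1601.8 = 125.60 mGal
Simple Bouguer anomaly = 87.32 − (125.60) = -38.28 mGal
Complete Bouguer anomaly = -38.28 + 0.18 = -38.10 mGal

-38.1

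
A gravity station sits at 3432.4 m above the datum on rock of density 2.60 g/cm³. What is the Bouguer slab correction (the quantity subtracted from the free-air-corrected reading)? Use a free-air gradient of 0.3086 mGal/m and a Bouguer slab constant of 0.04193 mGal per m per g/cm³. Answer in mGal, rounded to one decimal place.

374.2

Bouguer slab correction = 0.04193 × 2.60 × 3432.4 = 374.2 mGal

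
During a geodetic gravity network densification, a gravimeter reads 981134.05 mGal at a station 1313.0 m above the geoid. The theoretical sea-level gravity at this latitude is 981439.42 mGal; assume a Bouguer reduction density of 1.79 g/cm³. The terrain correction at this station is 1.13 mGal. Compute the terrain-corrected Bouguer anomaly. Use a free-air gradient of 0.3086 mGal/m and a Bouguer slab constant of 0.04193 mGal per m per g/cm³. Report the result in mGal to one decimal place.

2.4

Free-air correction = 0.3086 × 1313.0 = 405.19 mGal
Free-air anomaly = 981134.05 − 981439.42 + (405.19) = 99.82 mGal
Bouguer slab correction = 0.04193 × 1.79 × 1313.0 = 98.55 mGal
Simple Bouguer anomaly = 99.82 − (98.55) = 1.27 mGal
Complete Bouguer anomaly = 1.27 + 1.13 = 2.40 mGal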